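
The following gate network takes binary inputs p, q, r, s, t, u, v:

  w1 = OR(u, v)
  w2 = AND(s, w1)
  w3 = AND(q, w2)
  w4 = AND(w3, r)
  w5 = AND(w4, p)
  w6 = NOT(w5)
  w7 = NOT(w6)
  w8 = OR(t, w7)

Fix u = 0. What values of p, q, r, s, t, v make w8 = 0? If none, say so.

Check with u = 0 and p=0, q=1, r=1, s=1, t=0, v=0:
w1 = OR(u, v) = OR(0, 0) = 0
w2 = AND(s, w1) = AND(1, 0) = 0
w3 = AND(q, w2) = AND(1, 0) = 0
w4 = AND(w3, r) = AND(0, 1) = 0
w5 = AND(w4, p) = AND(0, 0) = 0
w6 = NOT(w5) = NOT 0 = 1
w7 = NOT(w6) = NOT 1 = 0
w8 = OR(t, w7) = OR(0, 0) = 0
So w8 = 0.

p=0, q=1, r=1, s=1, t=0, v=0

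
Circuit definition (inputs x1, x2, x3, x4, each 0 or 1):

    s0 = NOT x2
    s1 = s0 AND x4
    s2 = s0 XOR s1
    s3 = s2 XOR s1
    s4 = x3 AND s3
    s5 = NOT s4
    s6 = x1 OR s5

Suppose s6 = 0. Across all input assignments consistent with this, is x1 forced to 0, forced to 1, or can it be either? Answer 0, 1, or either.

s6 = x1 OR s5 must be 0, so both x1 = 0 and s5 = 0.
Every assignment with s6 = 0 has x1 = 0; there are 2 such assignment(s).
  x1=0, x2=0, x3=1, x4=0
  x1=0, x2=0, x3=1, x4=1

0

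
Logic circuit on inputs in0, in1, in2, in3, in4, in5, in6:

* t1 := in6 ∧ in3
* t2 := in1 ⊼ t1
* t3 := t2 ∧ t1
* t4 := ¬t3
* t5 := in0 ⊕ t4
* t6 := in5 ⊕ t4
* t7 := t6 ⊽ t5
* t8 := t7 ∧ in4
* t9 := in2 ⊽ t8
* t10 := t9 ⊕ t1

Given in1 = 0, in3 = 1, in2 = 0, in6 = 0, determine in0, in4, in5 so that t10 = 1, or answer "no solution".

in0=0 in4=0 in5=0

Check with in1 = 0, in3 = 1, in2 = 0, in6 = 0 and in0=0, in4=0, in5=0:
t1 = in6 ∧ in3 = 0 ∧ 1 = 0
t2 = in1 ⊼ t1 = 0 ⊼ 0 = 1
t3 = t2 ∧ t1 = 1 ∧ 0 = 0
t4 = ¬t3 = ¬0 = 1
t5 = in0 ⊕ t4 = 0 ⊕ 1 = 1
t6 = in5 ⊕ t4 = 0 ⊕ 1 = 1
t7 = t6 ⊽ t5 = 1 ⊽ 1 = 0
t8 = t7 ∧ in4 = 0 ∧ 0 = 0
t9 = in2 ⊽ t8 = 0 ⊽ 0 = 1
t10 = t9 ⊕ t1 = 1 ⊕ 0 = 1
So t10 = 1.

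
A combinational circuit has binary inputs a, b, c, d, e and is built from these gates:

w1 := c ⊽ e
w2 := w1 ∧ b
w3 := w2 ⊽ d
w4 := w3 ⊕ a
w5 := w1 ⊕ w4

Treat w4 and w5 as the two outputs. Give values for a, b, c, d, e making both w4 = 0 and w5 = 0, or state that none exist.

Check with a=0 b=0 c=1 d=1 e=1:
w1 = c ⊽ e = 1 ⊽ 1 = 0
w2 = w1 ∧ b = 0 ∧ 0 = 0
w3 = w2 ⊽ d = 0 ⊽ 1 = 0
w4 = w3 ⊕ a = 0 ⊕ 0 = 0
w5 = w1 ⊕ w4 = 0 ⊕ 0 = 0
So w4 = 0 and w5 = 0.

a=0 b=0 c=1 d=1 e=1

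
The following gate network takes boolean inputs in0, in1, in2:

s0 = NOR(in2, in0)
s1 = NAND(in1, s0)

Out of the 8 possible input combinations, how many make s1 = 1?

7

s1 = NAND(in1, s0) must be 1, so at least one of in1, s0 is 0.
Enumerating the 8 input combinations, 7 give s1 = 1 and 1 give s1 = 0.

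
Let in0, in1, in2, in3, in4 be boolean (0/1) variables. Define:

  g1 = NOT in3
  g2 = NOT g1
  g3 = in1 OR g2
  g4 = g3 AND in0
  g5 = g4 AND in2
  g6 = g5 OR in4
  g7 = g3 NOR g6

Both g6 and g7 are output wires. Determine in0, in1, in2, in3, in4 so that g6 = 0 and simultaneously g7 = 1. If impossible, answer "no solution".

Check with in0=0, in1=0, in2=0, in3=0, in4=0:
g1 = NOT in3 = NOT 0 = 1
g2 = NOT g1 = NOT 1 = 0
g3 = in1 OR g2 = 0 OR 0 = 0
g4 = g3 AND in0 = 0 AND 0 = 0
g5 = g4 AND in2 = 0 AND 0 = 0
g6 = g5 OR in4 = 0 OR 0 = 0
g7 = g3 NOR g6 = 0 NOR 0 = 1
So g6 = 0 and g7 = 1.

in0=0, in1=0, in2=0, in3=0, in4=0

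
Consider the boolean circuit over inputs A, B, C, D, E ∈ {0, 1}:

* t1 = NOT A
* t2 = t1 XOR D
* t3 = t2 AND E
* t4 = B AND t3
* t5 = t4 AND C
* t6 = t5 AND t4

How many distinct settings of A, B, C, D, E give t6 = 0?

t6 = t5 AND t4 must be 0, so at least one of t5, t4 is 0.
Enumerating the 32 input combinations, 30 give t6 = 0 and 2 give t6 = 1.

30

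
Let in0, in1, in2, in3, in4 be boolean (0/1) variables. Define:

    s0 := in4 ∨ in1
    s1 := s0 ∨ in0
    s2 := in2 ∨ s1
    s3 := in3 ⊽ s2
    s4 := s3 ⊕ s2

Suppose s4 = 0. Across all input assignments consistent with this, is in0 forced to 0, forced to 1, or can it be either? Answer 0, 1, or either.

0

s4 = s3 ⊕ s2 must be 0, so s3 and s2 are equal.
Every assignment with s4 = 0 has in0 = 0; there are 1 such assignment(s).
  in0=0, in1=0, in2=0, in3=1, in4=0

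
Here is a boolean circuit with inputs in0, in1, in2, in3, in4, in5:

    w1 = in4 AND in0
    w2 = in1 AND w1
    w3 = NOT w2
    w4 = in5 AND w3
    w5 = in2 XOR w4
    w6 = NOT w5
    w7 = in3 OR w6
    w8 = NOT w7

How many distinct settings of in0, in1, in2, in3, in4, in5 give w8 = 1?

w8 = NOT w7 must be 1, so w7 = 0.
Enumerating the 64 input combinations, 16 give w8 = 1 and 48 give w8 = 0.

16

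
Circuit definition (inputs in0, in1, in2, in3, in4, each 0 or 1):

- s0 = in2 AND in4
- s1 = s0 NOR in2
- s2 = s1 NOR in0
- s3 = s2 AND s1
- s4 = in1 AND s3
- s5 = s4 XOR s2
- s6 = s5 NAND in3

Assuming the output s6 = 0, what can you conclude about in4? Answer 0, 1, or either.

Both values of in4 occur among assignments with s6 = 0:
  in4=0: in0=0, in1=0, in2=1, in3=1, in4=0
  in4=1: in0=0, in1=0, in2=1, in3=1, in4=1

either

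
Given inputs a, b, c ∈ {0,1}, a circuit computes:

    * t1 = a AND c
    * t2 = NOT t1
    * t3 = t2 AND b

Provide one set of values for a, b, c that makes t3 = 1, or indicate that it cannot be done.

t3 = t2 AND b must be 1, so both t2 = 1 and b = 1.
t2 = NOT t1 must be 1, so t1 = 0.
t1 = a AND c must be 0, so at least one of a, c is 0.
Check with a=0, b=1, c=0:
t1 = a AND c = 0 AND 0 = 0
t2 = NOT t1 = NOT 0 = 1
t3 = t2 AND b = 1 AND 1 = 1
So t3 = 1 as required.

a=0, b=1, c=0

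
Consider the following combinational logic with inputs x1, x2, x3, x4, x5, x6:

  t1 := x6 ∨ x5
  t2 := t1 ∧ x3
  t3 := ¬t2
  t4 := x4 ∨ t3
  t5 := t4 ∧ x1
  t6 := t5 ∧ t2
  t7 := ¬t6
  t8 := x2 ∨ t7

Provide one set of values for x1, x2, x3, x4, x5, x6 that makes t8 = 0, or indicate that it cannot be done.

x1=1, x2=0, x3=1, x4=1, x5=1, x6=0

t8 = x2 ∨ t7 must be 0, so both x2 = 0 and t7 = 0.
t7 = ¬t6 must be 0, so t6 = 1.
Check with x1=1, x2=0, x3=1, x4=1, x5=1, x6=0:
t1 = x6 ∨ x5 = 0 ∨ 1 = 1
t2 = t1 ∧ x3 = 1 ∧ 1 = 1
t3 = ¬t2 = ¬1 = 0
t4 = x4 ∨ t3 = 1 ∨ 0 = 1
t5 = t4 ∧ x1 = 1 ∧ 1 = 1
t6 = t5 ∧ t2 = 1 ∧ 1 = 1
t7 = ¬t6 = ¬1 = 0
t8 = x2 ∨ t7 = 0 ∨ 0 = 0
So t8 = 0 as required.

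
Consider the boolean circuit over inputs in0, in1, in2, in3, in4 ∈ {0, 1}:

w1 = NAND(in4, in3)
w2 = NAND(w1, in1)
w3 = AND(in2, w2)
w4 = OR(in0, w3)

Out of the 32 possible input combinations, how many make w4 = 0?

w4 = OR(in0, w3) must be 0, so both in0 = 0 and w3 = 0.
w3 = AND(in2, w2) must be 0, so at least one of in2, w2 is 0.
Enumerating the 32 input combinations, 11 give w4 = 0 and 21 give w4 = 1.

11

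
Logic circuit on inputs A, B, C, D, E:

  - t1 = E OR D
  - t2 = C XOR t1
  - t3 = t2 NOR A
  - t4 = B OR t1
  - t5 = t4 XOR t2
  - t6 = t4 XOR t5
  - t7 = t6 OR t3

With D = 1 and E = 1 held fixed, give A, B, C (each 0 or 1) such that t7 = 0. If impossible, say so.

A=1 B=0 C=1

t7 = t6 OR t3 must be 0, so both t6 = 0 and t3 = 0.
t6 = t4 XOR t5 must be 0, so t4 and t5 are equal.
Check with D = 1 and E = 1 and A=1, B=0, C=1:
t1 = E OR D = 1 OR 1 = 1
t2 = C XOR t1 = 1 XOR 1 = 0
t3 = t2 NOR A = 0 NOR 1 = 0
t4 = B OR t1 = 0 OR 1 = 1
t5 = t4 XOR t2 = 1 XOR 0 = 1
t6 = t4 XOR t5 = 1 XOR 1 = 0
t7 = t6 OR t3 = 0 OR 0 = 0
So t7 = 0.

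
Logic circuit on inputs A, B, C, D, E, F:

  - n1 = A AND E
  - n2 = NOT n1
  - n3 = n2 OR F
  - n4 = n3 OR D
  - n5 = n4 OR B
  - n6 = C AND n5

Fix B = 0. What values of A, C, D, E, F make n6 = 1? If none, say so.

n6 = C AND n5 must be 1, so both C = 1 and n5 = 1.
Check with B = 0 and A=1, C=1, D=1, E=1, F=1:
n1 = A AND E = 1 AND 1 = 1
n2 = NOT n1 = NOT 1 = 0
n3 = n2 OR F = 0 OR 1 = 1
n4 = n3 OR D = 1 OR 1 = 1
n5 = n4 OR B = 1 OR 0 = 1
n6 = C AND n5 = 1 AND 1 = 1
So n6 = 1.

A=1, C=1, D=1, E=1, F=1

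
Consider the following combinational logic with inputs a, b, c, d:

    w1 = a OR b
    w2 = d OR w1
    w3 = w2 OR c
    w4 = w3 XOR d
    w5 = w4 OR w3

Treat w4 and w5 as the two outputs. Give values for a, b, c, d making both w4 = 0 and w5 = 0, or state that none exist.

a=0, b=0, c=0, d=0

Check with a=0, b=0, c=0, d=0:
w1 = a OR b = 0 OR 0 = 0
w2 = d OR w1 = 0 OR 0 = 0
w3 = w2 OR c = 0 OR 0 = 0
w4 = w3 XOR d = 0 XOR 0 = 0
w5 = w4 OR w3 = 0 OR 0 = 0
So w4 = 0 and w5 = 0.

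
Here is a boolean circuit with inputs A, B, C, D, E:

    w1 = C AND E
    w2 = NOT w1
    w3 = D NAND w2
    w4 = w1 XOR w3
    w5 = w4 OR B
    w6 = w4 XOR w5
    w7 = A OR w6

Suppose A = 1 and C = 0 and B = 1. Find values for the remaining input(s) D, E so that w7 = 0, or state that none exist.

With A = 1 and C = 0 and B = 1 fixed, none of the 4 settings of D, E give w7 = 0.
For example, with D=1, E=1:
w1 = C AND E = 0 AND 1 = 0
w2 = NOT w1 = NOT 0 = 1
w3 = D NAND w2 = 1 NAND 1 = 0
w4 = w1 XOR w3 = 0 XOR 0 = 0
w5 = w4 OR B = 0 OR 1 = 1
w6 = w4 XOR w5 = 0 XOR 1 = 1
w7 = A OR w6 = 1 OR 1 = 1
giving w7 = 1 ≠ 0.

no solution exists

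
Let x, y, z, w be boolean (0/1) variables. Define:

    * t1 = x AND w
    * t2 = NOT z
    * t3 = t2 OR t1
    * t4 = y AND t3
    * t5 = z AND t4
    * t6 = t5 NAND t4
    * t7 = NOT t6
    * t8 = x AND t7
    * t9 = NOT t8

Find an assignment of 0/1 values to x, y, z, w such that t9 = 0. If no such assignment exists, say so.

x=1, y=1, z=1, w=1

t9 = NOT t8 must be 0, so t8 = 1.
t8 = x AND t7 must be 1, so both x = 1 and t7 = 1.
Check with x=1, y=1, z=1, w=1:
t1 = x AND w = 1 AND 1 = 1
t2 = NOT z = NOT 1 = 0
t3 = t2 OR t1 = 0 OR 1 = 1
t4 = y AND t3 = 1 AND 1 = 1
t5 = z AND t4 = 1 AND 1 = 1
t6 = t5 NAND t4 = 1 NAND 1 = 0
t7 = NOT t6 = NOT 0 = 1
t8 = x AND t7 = 1 AND 1 = 1
t9 = NOT t8 = NOT 1 = 0
So t9 = 0 as required.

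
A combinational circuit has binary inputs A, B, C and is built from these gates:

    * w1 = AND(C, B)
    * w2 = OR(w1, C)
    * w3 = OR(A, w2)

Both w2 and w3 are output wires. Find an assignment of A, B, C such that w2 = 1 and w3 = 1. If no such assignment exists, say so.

Check with A=0, B=0, C=1:
w1 = AND(C, B) = AND(1, 0) = 0
w2 = OR(w1, C) = OR(0, 1) = 1
w3 = OR(A, w2) = OR(0, 1) = 1
So w2 = 1 and w3 = 1.

A=0, B=0, C=1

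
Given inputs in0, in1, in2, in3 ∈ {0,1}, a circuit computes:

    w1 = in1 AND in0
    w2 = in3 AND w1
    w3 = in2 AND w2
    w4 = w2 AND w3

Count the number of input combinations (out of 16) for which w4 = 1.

1

w4 = w2 AND w3 must be 1, so both w2 = 1 and w3 = 1.
Satisfying assignments:
  in0=1, in1=1, in2=1, in3=1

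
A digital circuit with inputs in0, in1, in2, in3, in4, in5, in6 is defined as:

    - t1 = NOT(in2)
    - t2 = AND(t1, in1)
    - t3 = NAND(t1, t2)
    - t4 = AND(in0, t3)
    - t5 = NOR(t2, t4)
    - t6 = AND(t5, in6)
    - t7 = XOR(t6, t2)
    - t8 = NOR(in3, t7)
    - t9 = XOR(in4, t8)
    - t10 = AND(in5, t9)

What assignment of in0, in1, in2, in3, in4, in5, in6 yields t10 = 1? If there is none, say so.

in0=1, in1=1, in2=1, in3=0, in4=0, in5=1, in6=0

Check with in0=1, in1=1, in2=1, in3=0, in4=0, in5=1, in6=0:
t1 = NOT(in2) = NOT 1 = 0
t2 = AND(t1, in1) = AND(0, 1) = 0
t3 = NAND(t1, t2) = NAND(0, 0) = 1
t4 = AND(in0, t3) = AND(1, 1) = 1
t5 = NOR(t2, t4) = NOR(0, 1) = 0
t6 = AND(t5, in6) = AND(0, 0) = 0
t7 = XOR(t6, t2) = XOR(0, 0) = 0
t8 = NOR(in3, t7) = NOR(0, 0) = 1
t9 = XOR(in4, t8) = XOR(0, 1) = 1
t10 = AND(in5, t9) = AND(1, 1) = 1
So t10 = 1 as required.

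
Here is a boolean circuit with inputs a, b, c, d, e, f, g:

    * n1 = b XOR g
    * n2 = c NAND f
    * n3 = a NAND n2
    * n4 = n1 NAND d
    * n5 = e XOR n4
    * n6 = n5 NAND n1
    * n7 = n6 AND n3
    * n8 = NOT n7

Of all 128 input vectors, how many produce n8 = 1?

n8 = NOT n7 must be 1, so n7 = 0.
n7 = n6 AND n3 must be 0, so at least one of n6, n3 is 0.
Enumerating the 128 input combinations, 68 give n8 = 1 and 60 give n8 = 0.

68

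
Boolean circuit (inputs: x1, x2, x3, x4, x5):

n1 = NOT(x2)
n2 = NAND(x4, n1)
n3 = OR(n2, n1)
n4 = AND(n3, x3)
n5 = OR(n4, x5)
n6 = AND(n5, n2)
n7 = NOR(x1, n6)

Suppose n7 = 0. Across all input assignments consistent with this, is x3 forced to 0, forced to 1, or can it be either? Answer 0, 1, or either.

either

Both values of x3 occur among assignments with n7 = 0:
  x3=0: x1=0, x2=0, x3=0, x4=0, x5=1
  x3=1: x1=0, x2=0, x3=1, x4=0, x5=0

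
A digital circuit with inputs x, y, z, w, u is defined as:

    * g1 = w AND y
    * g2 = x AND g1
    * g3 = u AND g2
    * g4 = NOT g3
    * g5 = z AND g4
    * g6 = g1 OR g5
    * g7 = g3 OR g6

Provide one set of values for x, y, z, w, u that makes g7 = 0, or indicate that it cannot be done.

Check with x=0, y=1, z=0, w=0, u=0:
g1 = w AND y = 0 AND 1 = 0
g2 = x AND g1 = 0 AND 0 = 0
g3 = u AND g2 = 0 AND 0 = 0
g4 = NOT g3 = NOT 0 = 1
g5 = z AND g4 = 0 AND 1 = 0
g6 = g1 OR g5 = 0 OR 0 = 0
g7 = g3 OR g6 = 0 OR 0 = 0
So g7 = 0 as required.

x=0, y=1, z=0, w=0, u=0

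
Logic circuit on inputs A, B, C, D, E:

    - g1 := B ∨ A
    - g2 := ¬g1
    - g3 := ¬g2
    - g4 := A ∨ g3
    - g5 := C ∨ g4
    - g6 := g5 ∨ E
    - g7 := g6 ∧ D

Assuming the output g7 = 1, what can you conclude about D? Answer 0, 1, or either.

g7 = g6 ∧ D must be 1, so both g6 = 1 and D = 1.
g6 = g5 ∨ E must be 1, so at least one of g5, E is 1.
Every assignment with g7 = 1 has D = 1; there are 15 such assignment(s).

1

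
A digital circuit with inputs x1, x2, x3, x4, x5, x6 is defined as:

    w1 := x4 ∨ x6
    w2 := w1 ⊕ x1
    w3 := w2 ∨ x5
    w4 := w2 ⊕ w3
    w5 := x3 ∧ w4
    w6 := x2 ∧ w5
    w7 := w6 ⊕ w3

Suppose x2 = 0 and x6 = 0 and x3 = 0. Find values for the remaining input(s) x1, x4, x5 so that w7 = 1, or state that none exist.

x1=1, x4=1, x5=1

Check with x2 = 0 and x6 = 0 and x3 = 0 and x1=1, x4=1, x5=1:
w1 = x4 ∨ x6 = 1 ∨ 0 = 1
w2 = w1 ⊕ x1 = 1 ⊕ 1 = 0
w3 = w2 ∨ x5 = 0 ∨ 1 = 1
w4 = w2 ⊕ w3 = 0 ⊕ 1 = 1
w5 = x3 ∧ w4 = 0 ∧ 1 = 0
w6 = x2 ∧ w5 = 0 ∧ 0 = 0
w7 = w6 ⊕ w3 = 0 ⊕ 1 = 1
So w7 = 1.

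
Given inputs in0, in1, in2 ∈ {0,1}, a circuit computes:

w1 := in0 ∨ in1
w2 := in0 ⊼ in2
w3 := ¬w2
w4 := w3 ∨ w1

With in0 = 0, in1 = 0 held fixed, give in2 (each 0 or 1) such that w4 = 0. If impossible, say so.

in2=1

w4 = w3 ∨ w1 must be 0, so both w3 = 0 and w1 = 0.
w3 = ¬w2 must be 0, so w2 = 1.
Check with in0 = 0, in1 = 0 and in2=1:
w1 = in0 ∨ in1 = 0 ∨ 0 = 0
w2 = in0 ⊼ in2 = 0 ⊼ 1 = 1
w3 = ¬w2 = ¬1 = 0
w4 = w3 ∨ w1 = 0 ∨ 0 = 0
So w4 = 0.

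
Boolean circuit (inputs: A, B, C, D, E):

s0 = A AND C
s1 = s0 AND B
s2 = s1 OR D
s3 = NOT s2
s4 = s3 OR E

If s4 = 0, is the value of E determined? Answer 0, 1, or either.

s4 = s3 OR E must be 0, so both s3 = 0 and E = 0.
Every assignment with s4 = 0 has E = 0; there are 9 such assignment(s).

0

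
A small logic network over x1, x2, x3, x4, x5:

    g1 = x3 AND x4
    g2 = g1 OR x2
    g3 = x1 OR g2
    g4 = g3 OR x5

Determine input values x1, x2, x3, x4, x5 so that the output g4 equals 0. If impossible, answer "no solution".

x1=0 x2=0 x3=0 x4=0 x5=0

Check with x1=0 x2=0 x3=0 x4=0 x5=0:
g1 = x3 AND x4 = 0 AND 0 = 0
g2 = g1 OR x2 = 0 OR 0 = 0
g3 = x1 OR g2 = 0 OR 0 = 0
g4 = g3 OR x5 = 0 OR 0 = 0
So g4 = 0 as required.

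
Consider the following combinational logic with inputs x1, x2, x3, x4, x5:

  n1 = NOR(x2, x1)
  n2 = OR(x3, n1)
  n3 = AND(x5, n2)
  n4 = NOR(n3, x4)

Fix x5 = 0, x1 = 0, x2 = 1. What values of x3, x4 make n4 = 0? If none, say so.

x3=0, x4=1

Check with x5 = 0, x1 = 0, x2 = 1 and x3=0, x4=1:
n1 = NOR(x2, x1) = NOR(1, 0) = 0
n2 = OR(x3, n1) = OR(0, 0) = 0
n3 = AND(x5, n2) = AND(0, 0) = 0
n4 = NOR(n3, x4) = NOR(0, 1) = 0
So n4 = 0.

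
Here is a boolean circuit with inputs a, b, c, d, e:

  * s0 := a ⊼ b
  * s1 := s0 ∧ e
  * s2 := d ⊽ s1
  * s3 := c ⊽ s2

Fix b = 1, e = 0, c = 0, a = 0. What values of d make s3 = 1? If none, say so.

d=1

s3 = c ⊽ s2 must be 1, so both c = 0 and s2 = 0.
s2 = d ⊽ s1 must be 0, so at least one of d, s1 is 1.
Check with b = 1, e = 0, c = 0, a = 0 and d=1:
s0 = a ⊼ b = 0 ⊼ 1 = 1
s1 = s0 ∧ e = 1 ∧ 0 = 0
s2 = d ⊽ s1 = 1 ⊽ 0 = 0
s3 = c ⊽ s2 = 0 ⊽ 0 = 1
So s3 = 1.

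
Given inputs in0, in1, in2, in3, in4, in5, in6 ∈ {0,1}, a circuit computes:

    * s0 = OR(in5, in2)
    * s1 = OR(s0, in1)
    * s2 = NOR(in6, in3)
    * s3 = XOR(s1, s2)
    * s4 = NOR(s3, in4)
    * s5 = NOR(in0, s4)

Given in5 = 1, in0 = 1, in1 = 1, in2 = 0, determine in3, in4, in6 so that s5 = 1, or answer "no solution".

With in5 = 1, in0 = 1, in1 = 1, in2 = 0 fixed, none of the 8 settings of in3, in4, in6 give s5 = 1.
For example, with in3=0, in4=1, in6=1:
s0 = OR(in5, in2) = OR(1, 0) = 1
s1 = OR(s0, in1) = OR(1, 1) = 1
s2 = NOR(in6, in3) = NOR(1, 0) = 0
s3 = XOR(s1, s2) = XOR(1, 0) = 1
s4 = NOR(s3, in4) = NOR(1, 1) = 0
s5 = NOR(in0, s4) = NOR(1, 0) = 0
giving s5 = 0 ≠ 1.

no solution exists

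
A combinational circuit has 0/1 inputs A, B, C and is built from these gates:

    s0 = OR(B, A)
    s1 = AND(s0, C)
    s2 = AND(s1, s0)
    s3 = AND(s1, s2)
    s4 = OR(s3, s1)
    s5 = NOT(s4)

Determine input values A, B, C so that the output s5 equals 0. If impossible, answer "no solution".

Check with A=1 B=0 C=1:
s0 = OR(B, A) = OR(0, 1) = 1
s1 = AND(s0, C) = AND(1, 1) = 1
s2 = AND(s1, s0) = AND(1, 1) = 1
s3 = AND(s1, s2) = AND(1, 1) = 1
s4 = OR(s3, s1) = OR(1, 1) = 1
s5 = NOT(s4) = NOT 1 = 0
So s5 = 0 as required.

A=1 B=0 C=1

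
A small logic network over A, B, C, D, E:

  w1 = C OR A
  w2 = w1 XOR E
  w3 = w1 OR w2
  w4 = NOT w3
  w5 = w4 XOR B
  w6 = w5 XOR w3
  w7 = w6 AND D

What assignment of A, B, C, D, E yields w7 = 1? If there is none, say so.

w7 = w6 AND D must be 1, so both w6 = 1 and D = 1.
w6 = w5 XOR w3 must be 1, so w5 and w3 differ.
Check with A=0, B=0, C=0, D=1, E=1:
w1 = C OR A = 0 OR 0 = 0
w2 = w1 XOR E = 0 XOR 1 = 1
w3 = w1 OR w2 = 0 OR 1 = 1
w4 = NOT w3 = NOT 1 = 0
w5 = w4 XOR B = 0 XOR 0 = 0
w6 = w5 XOR w3 = 0 XOR 1 = 1
w7 = w6 AND D = 1 AND 1 = 1
So w7 = 1 as required.

A=0, B=0, C=0, D=1, E=1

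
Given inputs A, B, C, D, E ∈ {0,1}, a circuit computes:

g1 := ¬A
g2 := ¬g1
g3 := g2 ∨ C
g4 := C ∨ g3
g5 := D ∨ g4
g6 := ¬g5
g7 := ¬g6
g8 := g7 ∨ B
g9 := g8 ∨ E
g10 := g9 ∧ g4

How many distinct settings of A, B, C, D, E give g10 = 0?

g10 = g9 ∧ g4 must be 0, so at least one of g9, g4 is 0.
Enumerating the 32 input combinations, 8 give g10 = 0 and 24 give g10 = 1.

8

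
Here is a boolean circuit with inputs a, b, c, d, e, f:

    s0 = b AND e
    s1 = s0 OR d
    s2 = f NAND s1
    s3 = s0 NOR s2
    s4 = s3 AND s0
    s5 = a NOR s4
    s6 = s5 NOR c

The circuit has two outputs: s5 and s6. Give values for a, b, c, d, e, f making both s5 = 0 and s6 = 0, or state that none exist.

Check with a=1, b=1, c=1, d=0, e=1, f=1:
s0 = b AND e = 1 AND 1 = 1
s1 = s0 OR d = 1 OR 0 = 1
s2 = f NAND s1 = 1 NAND 1 = 0
s3 = s0 NOR s2 = 1 NOR 0 = 0
s4 = s3 AND s0 = 0 AND 1 = 0
s5 = a NOR s4 = 1 NOR 0 = 0
s6 = s5 NOR c = 0 NOR 1 = 0
So s5 = 0 and s6 = 0.

a=1, b=1, c=1, d=0, e=1, f=1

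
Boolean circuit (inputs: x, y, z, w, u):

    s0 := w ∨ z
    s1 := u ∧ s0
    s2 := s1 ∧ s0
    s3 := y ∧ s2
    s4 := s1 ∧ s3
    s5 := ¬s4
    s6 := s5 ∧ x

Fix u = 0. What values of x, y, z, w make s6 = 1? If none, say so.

Check with u = 0 and x=1, y=0, z=1, w=1:
s0 = w ∨ z = 1 ∨ 1 = 1
s1 = u ∧ s0 = 0 ∧ 1 = 0
s2 = s1 ∧ s0 = 0 ∧ 1 = 0
s3 = y ∧ s2 = 0 ∧ 0 = 0
s4 = s1 ∧ s3 = 0 ∧ 0 = 0
s5 = ¬s4 = ¬0 = 1
s6 = s5 ∧ x = 1 ∧ 1 = 1
So s6 = 1.

x=1, y=0, z=1, w=1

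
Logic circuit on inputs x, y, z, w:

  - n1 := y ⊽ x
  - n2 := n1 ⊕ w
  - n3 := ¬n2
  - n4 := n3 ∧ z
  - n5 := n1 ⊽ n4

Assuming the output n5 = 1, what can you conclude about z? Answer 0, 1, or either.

Both values of z occur among assignments with n5 = 1:
  z=0: x=0, y=1, z=0, w=0
  z=1: x=0, y=1, z=1, w=1

either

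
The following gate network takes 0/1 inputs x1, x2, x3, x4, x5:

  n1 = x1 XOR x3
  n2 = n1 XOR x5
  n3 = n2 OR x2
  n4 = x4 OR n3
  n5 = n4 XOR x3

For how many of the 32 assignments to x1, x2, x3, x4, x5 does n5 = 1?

n5 = n4 XOR x3 must be 1, so n4 and x3 differ.
Enumerating the 32 input combinations, 16 give n5 = 1 and 16 give n5 = 0.

16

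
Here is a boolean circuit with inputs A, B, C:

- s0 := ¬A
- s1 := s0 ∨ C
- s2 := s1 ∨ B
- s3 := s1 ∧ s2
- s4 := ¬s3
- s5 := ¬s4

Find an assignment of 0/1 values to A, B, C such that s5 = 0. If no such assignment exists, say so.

A=1, B=0, C=0

s5 = ¬s4 must be 0, so s4 = 1.
Check with A=1, B=0, C=0:
s0 = ¬A = ¬1 = 0
s1 = s0 ∨ C = 0 ∨ 0 = 0
s2 = s1 ∨ B = 0 ∨ 0 = 0
s3 = s1 ∧ s2 = 0 ∧ 0 = 0
s4 = ¬s3 = ¬0 = 1
s5 = ¬s4 = ¬1 = 0
So s5 = 0 as required.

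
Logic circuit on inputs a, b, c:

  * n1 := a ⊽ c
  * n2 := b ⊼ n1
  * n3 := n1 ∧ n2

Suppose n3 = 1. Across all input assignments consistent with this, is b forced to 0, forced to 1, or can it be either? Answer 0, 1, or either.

n3 = n1 ∧ n2 must be 1, so both n1 = 1 and n2 = 1.
Every assignment with n3 = 1 has b = 0; there are 1 such assignment(s).
  a=0, b=0, c=0

0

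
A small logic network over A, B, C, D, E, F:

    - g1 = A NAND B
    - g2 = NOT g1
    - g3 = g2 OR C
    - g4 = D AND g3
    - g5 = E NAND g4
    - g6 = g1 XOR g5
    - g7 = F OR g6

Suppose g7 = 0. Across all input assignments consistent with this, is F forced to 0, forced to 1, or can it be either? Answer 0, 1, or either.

g7 = F OR g6 must be 0, so both F = 0 and g6 = 0.
g6 = g1 XOR g5 must be 0, so g1 and g5 are equal.
Every assignment with g7 = 0 has F = 0; there are 23 such assignment(s).

0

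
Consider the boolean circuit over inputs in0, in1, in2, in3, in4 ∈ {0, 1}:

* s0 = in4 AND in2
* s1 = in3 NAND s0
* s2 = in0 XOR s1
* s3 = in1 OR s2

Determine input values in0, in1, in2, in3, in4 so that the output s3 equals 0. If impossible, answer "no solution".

in0=1, in1=0, in2=1, in3=1, in4=0

s3 = in1 OR s2 must be 0, so both in1 = 0 and s2 = 0.
s2 = in0 XOR s1 must be 0, so in0 and s1 are equal.
Check with in0=1, in1=0, in2=1, in3=1, in4=0:
s0 = in4 AND in2 = 0 AND 1 = 0
s1 = in3 NAND s0 = 1 NAND 0 = 1
s2 = in0 XOR s1 = 1 XOR 1 = 0
s3 = in1 OR s2 = 0 OR 0 = 0
So s3 = 0 as required.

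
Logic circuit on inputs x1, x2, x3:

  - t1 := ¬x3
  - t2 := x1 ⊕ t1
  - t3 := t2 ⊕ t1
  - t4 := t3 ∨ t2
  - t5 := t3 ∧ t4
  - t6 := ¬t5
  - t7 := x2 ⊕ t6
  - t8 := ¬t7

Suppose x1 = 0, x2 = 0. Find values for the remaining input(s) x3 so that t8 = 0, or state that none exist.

x3=0

t8 = ¬t7 must be 0, so t7 = 1.
t7 = x2 ⊕ t6 must be 1, so x2 and t6 differ.
Check with x1 = 0, x2 = 0 and x3=0:
t1 = ¬x3 = ¬0 = 1
t2 = x1 ⊕ t1 = 0 ⊕ 1 = 1
t3 = t2 ⊕ t1 = 1 ⊕ 1 = 0
t4 = t3 ∨ t2 = 0 ∨ 1 = 1
t5 = t3 ∧ t4 = 0 ∧ 1 = 0
t6 = ¬t5 = ¬0 = 1
t7 = x2 ⊕ t6 = 0 ⊕ 1 = 1
t8 = ¬t7 = ¬1 = 0
So t8 = 0.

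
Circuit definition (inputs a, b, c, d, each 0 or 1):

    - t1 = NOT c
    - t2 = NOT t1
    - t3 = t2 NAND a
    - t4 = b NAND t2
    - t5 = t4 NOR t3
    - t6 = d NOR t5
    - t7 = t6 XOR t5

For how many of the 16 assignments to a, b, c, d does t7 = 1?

9

t7 = t6 XOR t5 must be 1, so t6 and t5 differ.
Enumerating the 16 input combinations, 9 give t7 = 1 and 7 give t7 = 0.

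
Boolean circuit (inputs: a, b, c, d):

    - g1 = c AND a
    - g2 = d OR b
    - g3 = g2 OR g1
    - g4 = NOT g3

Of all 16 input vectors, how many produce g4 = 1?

g4 = NOT g3 must be 1, so g3 = 0.
Enumerating the 16 input combinations, 3 give g4 = 1 and 13 give g4 = 0.

3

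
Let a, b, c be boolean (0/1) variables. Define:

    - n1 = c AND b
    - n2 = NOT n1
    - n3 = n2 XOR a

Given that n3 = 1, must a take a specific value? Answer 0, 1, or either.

Both values of a occur among assignments with n3 = 1:
  a=0: a=0, b=0, c=0
  a=1: a=1, b=1, c=1

either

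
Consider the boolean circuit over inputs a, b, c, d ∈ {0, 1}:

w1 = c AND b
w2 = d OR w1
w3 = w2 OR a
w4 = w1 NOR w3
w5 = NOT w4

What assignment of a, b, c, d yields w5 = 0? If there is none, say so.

a=0 b=0 c=0 d=0

w5 = NOT w4 must be 0, so w4 = 1.
w4 = w1 NOR w3 must be 1, so both w1 = 0 and w3 = 0.
Check with a=0 b=0 c=0 d=0:
w1 = c AND b = 0 AND 0 = 0
w2 = d OR w1 = 0 OR 0 = 0
w3 = w2 OR a = 0 OR 0 = 0
w4 = w1 NOR w3 = 0 NOR 0 = 1
w5 = NOT w4 = NOT 1 = 0
So w5 = 0 as required.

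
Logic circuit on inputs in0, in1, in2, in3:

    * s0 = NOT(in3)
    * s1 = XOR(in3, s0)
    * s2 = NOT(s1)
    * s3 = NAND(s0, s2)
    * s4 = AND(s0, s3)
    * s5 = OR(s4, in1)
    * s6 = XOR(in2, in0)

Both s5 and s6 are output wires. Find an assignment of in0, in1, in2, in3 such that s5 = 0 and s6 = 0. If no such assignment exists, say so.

in0=0, in1=0, in2=0, in3=1

Check with in0=0, in1=0, in2=0, in3=1:
s0 = NOT(in3) = NOT 1 = 0
s1 = XOR(in3, s0) = XOR(1, 0) = 1
s2 = NOT(s1) = NOT 1 = 0
s3 = NAND(s0, s2) = NAND(0, 0) = 1
s4 = AND(s0, s3) = AND(0, 1) = 0
s5 = OR(s4, in1) = OR(0, 0) = 0
s6 = XOR(in2, in0) = XOR(0, 0) = 0
So s5 = 0 and s6 = 0.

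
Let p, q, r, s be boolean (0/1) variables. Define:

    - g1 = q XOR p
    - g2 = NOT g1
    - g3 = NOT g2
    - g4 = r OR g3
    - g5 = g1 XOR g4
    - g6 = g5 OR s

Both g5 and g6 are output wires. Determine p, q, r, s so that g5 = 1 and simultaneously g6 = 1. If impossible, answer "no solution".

p=0 q=0 r=1 s=1

Check with p=0 q=0 r=1 s=1:
g1 = q XOR p = 0 XOR 0 = 0
g2 = NOT g1 = NOT 0 = 1
g3 = NOT g2 = NOT 1 = 0
g4 = r OR g3 = 1 OR 0 = 1
g5 = g1 XOR g4 = 0 XOR 1 = 1
g6 = g5 OR s = 1 OR 1 = 1
So g5 = 1 and g6 = 1.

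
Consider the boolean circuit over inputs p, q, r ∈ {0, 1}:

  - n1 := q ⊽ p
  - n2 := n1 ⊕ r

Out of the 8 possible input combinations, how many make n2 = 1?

4

n2 = n1 ⊕ r must be 1, so n1 and r differ.
Satisfying assignments:
  p=0, q=0, r=0
  p=0, q=1, r=1
  p=1, q=0, r=1
  p=1, q=1, r=1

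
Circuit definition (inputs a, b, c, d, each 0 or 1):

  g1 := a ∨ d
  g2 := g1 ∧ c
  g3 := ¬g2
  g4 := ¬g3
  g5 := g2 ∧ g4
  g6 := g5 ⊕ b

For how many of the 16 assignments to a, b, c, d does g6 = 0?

8

g6 = g5 ⊕ b must be 0, so g5 and b are equal.
Enumerating the 16 input combinations, 8 give g6 = 0 and 8 give g6 = 1.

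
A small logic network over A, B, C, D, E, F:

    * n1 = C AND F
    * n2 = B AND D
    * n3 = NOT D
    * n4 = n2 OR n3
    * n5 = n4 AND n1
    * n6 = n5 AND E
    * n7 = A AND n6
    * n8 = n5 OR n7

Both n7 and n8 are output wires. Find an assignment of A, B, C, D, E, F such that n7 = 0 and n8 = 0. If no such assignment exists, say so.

Check with A=0, B=0, C=0, D=0, E=1, F=1:
n1 = C AND F = 0 AND 1 = 0
n2 = B AND D = 0 AND 0 = 0
n3 = NOT D = NOT 0 = 1
n4 = n2 OR n3 = 0 OR 1 = 1
n5 = n4 AND n1 = 1 AND 0 = 0
n6 = n5 AND E = 0 AND 1 = 0
n7 = A AND n6 = 0 AND 0 = 0
n8 = n5 OR n7 = 0 OR 0 = 0
So n7 = 0 and n8 = 0.

A=0, B=0, C=0, D=0, E=1, F=1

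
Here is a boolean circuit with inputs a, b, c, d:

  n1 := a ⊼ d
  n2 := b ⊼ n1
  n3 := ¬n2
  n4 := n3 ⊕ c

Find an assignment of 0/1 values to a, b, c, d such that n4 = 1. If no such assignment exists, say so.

n4 = n3 ⊕ c must be 1, so n3 and c differ.
Check with a=1, b=1, c=0, d=0:
n1 = a ⊼ d = 1 ⊼ 0 = 1
n2 = b ⊼ n1 = 1 ⊼ 1 = 0
n3 = ¬n2 = ¬0 = 1
n4 = n3 ⊕ c = 1 ⊕ 0 = 1
So n4 = 1 as required.

a=1, b=1, c=0, d=0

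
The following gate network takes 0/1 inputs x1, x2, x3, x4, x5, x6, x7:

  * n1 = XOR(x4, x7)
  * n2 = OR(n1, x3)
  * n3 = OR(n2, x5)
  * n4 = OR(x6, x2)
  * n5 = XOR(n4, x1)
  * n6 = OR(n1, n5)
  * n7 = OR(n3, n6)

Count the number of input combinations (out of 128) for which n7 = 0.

n7 = OR(n3, n6) must be 0, so both n3 = 0 and n6 = 0.
Enumerating the 128 input combinations, 8 give n7 = 0 and 120 give n7 = 1.

8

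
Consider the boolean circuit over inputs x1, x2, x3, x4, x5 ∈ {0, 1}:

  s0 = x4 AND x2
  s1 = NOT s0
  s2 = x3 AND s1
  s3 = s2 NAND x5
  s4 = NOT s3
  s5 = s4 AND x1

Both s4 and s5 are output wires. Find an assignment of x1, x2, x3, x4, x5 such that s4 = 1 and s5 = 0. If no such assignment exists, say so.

x1=0, x2=0, x3=1, x4=1, x5=1

Check with x1=0, x2=0, x3=1, x4=1, x5=1:
s0 = x4 AND x2 = 1 AND 0 = 0
s1 = NOT s0 = NOT 0 = 1
s2 = x3 AND s1 = 1 AND 1 = 1
s3 = s2 NAND x5 = 1 NAND 1 = 0
s4 = NOT s3 = NOT 0 = 1
s5 = s4 AND x1 = 1 AND 0 = 0
So s4 = 1 and s5 = 0.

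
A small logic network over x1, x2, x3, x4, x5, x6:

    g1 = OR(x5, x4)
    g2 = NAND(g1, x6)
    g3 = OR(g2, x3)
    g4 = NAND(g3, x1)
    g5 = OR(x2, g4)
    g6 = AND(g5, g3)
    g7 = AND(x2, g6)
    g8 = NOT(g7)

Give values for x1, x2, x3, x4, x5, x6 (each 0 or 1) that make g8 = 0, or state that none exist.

x1=1, x2=1, x3=0, x4=1, x5=0, x6=0

g8 = NOT(g7) must be 0, so g7 = 1.
Check with x1=1, x2=1, x3=0, x4=1, x5=0, x6=0:
g1 = OR(x5, x4) = OR(0, 1) = 1
g2 = NAND(g1, x6) = NAND(1, 0) = 1
g3 = OR(g2, x3) = OR(1, 0) = 1
g4 = NAND(g3, x1) = NAND(1, 1) = 0
g5 = OR(x2, g4) = OR(1, 0) = 1
g6 = AND(g5, g3) = AND(1, 1) = 1
g7 = AND(x2, g6) = AND(1, 1) = 1
g8 = NOT(g7) = NOT 1 = 0
So g8 = 0 as required.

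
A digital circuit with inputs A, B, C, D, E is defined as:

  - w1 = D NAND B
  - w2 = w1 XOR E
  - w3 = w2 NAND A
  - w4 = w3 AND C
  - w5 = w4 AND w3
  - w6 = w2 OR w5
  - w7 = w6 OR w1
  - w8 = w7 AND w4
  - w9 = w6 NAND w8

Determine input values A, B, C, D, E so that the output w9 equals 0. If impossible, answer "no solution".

A=0, B=0, C=1, D=1, E=1

Check with A=0, B=0, C=1, D=1, E=1:
w1 = D NAND B = 1 NAND 0 = 1
w2 = w1 XOR E = 1 XOR 1 = 0
w3 = w2 NAND A = 0 NAND 0 = 1
w4 = w3 AND C = 1 AND 1 = 1
w5 = w4 AND w3 = 1 AND 1 = 1
w6 = w2 OR w5 = 0 OR 1 = 1
w7 = w6 OR w1 = 1 OR 1 = 1
w8 = w7 AND w4 = 1 AND 1 = 1
w9 = w6 NAND w8 = 1 NAND 1 = 0
So w9 = 0 as required.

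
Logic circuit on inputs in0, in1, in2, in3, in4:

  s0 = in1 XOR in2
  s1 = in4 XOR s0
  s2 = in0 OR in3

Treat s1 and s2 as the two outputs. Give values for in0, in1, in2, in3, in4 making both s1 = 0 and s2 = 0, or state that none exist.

Check with in0=0 in1=1 in2=1 in3=0 in4=0:
s0 = in1 XOR in2 = 1 XOR 1 = 0
s1 = in4 XOR s0 = 0 XOR 0 = 0
s2 = in0 OR in3 = 0 OR 0 = 0
So s1 = 0 and s2 = 0.

in0=0 in1=1 in2=1 in3=0 in4=0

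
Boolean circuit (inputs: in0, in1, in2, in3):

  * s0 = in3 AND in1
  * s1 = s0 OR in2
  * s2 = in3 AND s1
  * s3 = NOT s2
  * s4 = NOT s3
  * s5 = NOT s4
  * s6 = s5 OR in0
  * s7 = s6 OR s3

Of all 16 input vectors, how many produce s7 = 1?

s7 = s6 OR s3 must be 1, so at least one of s6, s3 is 1.
Enumerating the 16 input combinations, 13 give s7 = 1 and 3 give s7 = 0.

13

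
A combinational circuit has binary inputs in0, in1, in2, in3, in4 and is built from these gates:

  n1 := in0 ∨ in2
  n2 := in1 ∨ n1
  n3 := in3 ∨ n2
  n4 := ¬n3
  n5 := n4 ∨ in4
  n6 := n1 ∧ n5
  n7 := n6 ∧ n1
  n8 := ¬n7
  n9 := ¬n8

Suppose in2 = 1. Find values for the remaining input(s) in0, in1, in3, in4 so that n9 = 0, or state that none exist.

n9 = ¬n8 must be 0, so n8 = 1.
n8 = ¬n7 must be 1, so n7 = 0.
Check with in2 = 1 and in0=1, in1=1, in3=0, in4=0:
n1 = in0 ∨ in2 = 1 ∨ 1 = 1
n2 = in1 ∨ n1 = 1 ∨ 1 = 1
n3 = in3 ∨ n2 = 0 ∨ 1 = 1
n4 = ¬n3 = ¬1 = 0
n5 = n4 ∨ in4 = 0 ∨ 0 = 0
n6 = n1 ∧ n5 = 1 ∧ 0 = 0
n7 = n6 ∧ n1 = 0 ∧ 1 = 0
n8 = ¬n7 = ¬0 = 1
n9 = ¬n8 = ¬1 = 0
So n9 = 0.

in0=1, in1=1, in3=0, in4=0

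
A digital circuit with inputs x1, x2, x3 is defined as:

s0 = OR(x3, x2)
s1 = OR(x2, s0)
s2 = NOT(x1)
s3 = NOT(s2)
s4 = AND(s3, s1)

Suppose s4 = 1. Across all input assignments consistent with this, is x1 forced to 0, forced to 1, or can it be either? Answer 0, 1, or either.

s4 = AND(s3, s1) must be 1, so both s3 = 1 and s1 = 1.
s3 = NOT(s2) must be 1, so s2 = 0.
Every assignment with s4 = 1 has x1 = 1; there are 3 such assignment(s).
  x1=1, x2=0, x3=1
  x1=1, x2=1, x3=0
  x1=1, x2=1, x3=1

1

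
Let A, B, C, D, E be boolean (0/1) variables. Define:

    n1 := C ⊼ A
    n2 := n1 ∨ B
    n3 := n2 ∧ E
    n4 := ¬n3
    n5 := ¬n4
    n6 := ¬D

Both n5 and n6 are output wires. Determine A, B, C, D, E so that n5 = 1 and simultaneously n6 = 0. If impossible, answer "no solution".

A=0 B=0 C=1 D=1 E=1

Check with A=0 B=0 C=1 D=1 E=1:
n1 = C ⊼ A = 1 ⊼ 0 = 1
n2 = n1 ∨ B = 1 ∨ 0 = 1
n3 = n2 ∧ E = 1 ∧ 1 = 1
n4 = ¬n3 = ¬1 = 0
n5 = ¬n4 = ¬0 = 1
n6 = ¬D = ¬1 = 0
So n5 = 1 and n6 = 0.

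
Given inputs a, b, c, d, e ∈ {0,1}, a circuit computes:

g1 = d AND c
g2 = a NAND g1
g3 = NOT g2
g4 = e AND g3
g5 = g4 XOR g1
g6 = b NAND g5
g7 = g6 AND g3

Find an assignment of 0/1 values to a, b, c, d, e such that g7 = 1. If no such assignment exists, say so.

a=1 b=0 c=1 d=1 e=1

g7 = g6 AND g3 must be 1, so both g6 = 1 and g3 = 1.
Check with a=1 b=0 c=1 d=1 e=1:
g1 = d AND c = 1 AND 1 = 1
g2 = a NAND g1 = 1 NAND 1 = 0
g3 = NOT g2 = NOT 0 = 1
g4 = e AND g3 = 1 AND 1 = 1
g5 = g4 XOR g1 = 1 XOR 1 = 0
g6 = b NAND g5 = 0 NAND 0 = 1
g7 = g6 AND g3 = 1 AND 1 = 1
So g7 = 1 as required.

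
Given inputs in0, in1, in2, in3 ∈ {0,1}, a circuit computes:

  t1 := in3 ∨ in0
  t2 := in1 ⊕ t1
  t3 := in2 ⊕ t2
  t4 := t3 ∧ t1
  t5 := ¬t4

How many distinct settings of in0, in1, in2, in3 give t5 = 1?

t5 = ¬t4 must be 1, so t4 = 0.
t4 = t3 ∧ t1 must be 0, so at least one of t3, t1 is 0.
Enumerating the 16 input combinations, 10 give t5 = 1 and 6 give t5 = 0.

10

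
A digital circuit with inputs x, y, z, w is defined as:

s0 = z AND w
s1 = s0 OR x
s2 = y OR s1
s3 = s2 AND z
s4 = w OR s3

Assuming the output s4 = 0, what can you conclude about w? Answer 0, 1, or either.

0

s4 = w OR s3 must be 0, so both w = 0 and s3 = 0.
s3 = s2 AND z must be 0, so at least one of s2, z is 0.
Every assignment with s4 = 0 has w = 0; there are 5 such assignment(s).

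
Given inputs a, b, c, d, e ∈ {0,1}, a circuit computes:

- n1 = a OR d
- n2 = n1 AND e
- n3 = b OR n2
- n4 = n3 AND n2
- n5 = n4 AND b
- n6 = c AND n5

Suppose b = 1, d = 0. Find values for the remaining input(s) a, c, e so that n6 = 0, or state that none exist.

Check with b = 1, d = 0 and a=0, c=1, e=1:
n1 = a OR d = 0 OR 0 = 0
n2 = n1 AND e = 0 AND 1 = 0
n3 = b OR n2 = 1 OR 0 = 1
n4 = n3 AND n2 = 1 AND 0 = 0
n5 = n4 AND b = 0 AND 1 = 0
n6 = c AND n5 = 1 AND 0 = 0
So n6 = 0.

a=0, c=1, e=1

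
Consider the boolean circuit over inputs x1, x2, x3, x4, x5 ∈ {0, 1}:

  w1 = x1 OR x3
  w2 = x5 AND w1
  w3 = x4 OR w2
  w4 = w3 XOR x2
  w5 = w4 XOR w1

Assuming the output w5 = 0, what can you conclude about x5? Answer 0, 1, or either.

either

Both values of x5 occur among assignments with w5 = 0:
  x5=0: x1=0, x2=0, x3=0, x4=0, x5=0
  x5=1: x1=0, x2=0, x3=0, x4=0, x5=1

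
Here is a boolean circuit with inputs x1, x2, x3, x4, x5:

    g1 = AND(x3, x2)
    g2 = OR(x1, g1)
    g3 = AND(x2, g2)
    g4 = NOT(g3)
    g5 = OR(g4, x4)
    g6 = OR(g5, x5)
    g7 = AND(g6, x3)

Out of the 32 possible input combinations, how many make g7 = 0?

18

g7 = AND(g6, x3) must be 0, so at least one of g6, x3 is 0.
Enumerating the 32 input combinations, 18 give g7 = 0 and 14 give g7 = 1.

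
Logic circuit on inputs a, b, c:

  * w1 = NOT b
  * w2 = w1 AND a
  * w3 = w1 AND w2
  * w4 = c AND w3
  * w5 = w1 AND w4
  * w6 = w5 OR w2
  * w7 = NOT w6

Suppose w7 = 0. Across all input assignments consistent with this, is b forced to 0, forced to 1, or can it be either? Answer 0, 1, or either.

0

w7 = NOT w6 must be 0, so w6 = 1.
w6 = w5 OR w2 must be 1, so at least one of w5, w2 is 1.
Every assignment with w7 = 0 has b = 0; there are 2 such assignment(s).
  a=1, b=0, c=0
  a=1, b=0, c=1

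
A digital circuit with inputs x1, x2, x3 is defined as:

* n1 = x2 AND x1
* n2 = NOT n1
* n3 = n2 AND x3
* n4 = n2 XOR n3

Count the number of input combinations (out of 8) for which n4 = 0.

5

n4 = n2 XOR n3 must be 0, so n2 and n3 are equal.
Enumerating the 8 input combinations, 5 give n4 = 0 and 3 give n4 = 1.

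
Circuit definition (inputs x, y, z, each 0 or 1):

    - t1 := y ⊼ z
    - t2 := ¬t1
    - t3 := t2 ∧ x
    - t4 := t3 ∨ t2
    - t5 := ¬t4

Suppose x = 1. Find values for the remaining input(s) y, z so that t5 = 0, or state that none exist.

y=1, z=1

t5 = ¬t4 must be 0, so t4 = 1.
t4 = t3 ∨ t2 must be 1, so at least one of t3, t2 is 1.
Check with x = 1 and y=1, z=1:
t1 = y ⊼ z = 1 ⊼ 1 = 0
t2 = ¬t1 = ¬0 = 1
t3 = t2 ∧ x = 1 ∧ 1 = 1
t4 = t3 ∨ t2 = 1 ∨ 1 = 1
t5 = ¬t4 = ¬1 = 0
So t5 = 0.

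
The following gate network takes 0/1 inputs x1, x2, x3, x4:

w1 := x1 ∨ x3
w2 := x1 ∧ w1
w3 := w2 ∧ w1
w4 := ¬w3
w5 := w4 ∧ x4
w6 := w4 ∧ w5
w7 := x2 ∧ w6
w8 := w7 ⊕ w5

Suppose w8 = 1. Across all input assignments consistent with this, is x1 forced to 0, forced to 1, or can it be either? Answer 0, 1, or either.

w8 = w7 ⊕ w5 must be 1, so w7 and w5 differ.
Every assignment with w8 = 1 has x1 = 0; there are 2 such assignment(s).
  x1=0, x2=0, x3=0, x4=1
  x1=0, x2=0, x3=1, x4=1

0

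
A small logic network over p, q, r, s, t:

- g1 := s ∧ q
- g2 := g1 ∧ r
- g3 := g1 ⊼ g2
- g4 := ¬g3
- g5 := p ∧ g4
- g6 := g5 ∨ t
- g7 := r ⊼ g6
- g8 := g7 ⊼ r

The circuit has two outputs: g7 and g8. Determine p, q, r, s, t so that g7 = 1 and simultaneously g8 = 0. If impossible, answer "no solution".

Check with p=1 q=1 r=1 s=0 t=0:
g1 = s ∧ q = 0 ∧ 1 = 0
g2 = g1 ∧ r = 0 ∧ 1 = 0
g3 = g1 ⊼ g2 = 0 ⊼ 0 = 1
g4 = ¬g3 = ¬1 = 0
g5 = p ∧ g4 = 1 ∧ 0 = 0
g6 = g5 ∨ t = 0 ∨ 0 = 0
g7 = r ⊼ g6 = 1 ⊼ 0 = 1
g8 = g7 ⊼ r = 1 ⊼ 1 = 0
So g7 = 1 and g8 = 0.

p=1 q=1 r=1 s=0 t=0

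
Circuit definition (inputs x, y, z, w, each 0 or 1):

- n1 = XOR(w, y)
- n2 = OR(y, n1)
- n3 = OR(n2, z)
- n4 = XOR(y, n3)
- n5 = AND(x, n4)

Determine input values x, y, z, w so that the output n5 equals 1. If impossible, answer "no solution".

x=1, y=0, z=0, w=1

n5 = AND(x, n4) must be 1, so both x = 1 and n4 = 1.
n4 = XOR(y, n3) must be 1, so y and n3 differ.
Check with x=1, y=0, z=0, w=1:
n1 = XOR(w, y) = XOR(1, 0) = 1
n2 = OR(y, n1) = OR(0, 1) = 1
n3 = OR(n2, z) = OR(1, 0) = 1
n4 = XOR(y, n3) = XOR(0, 1) = 1
n5 = AND(x, n4) = AND(1, 1) = 1
So n5 = 1 as required.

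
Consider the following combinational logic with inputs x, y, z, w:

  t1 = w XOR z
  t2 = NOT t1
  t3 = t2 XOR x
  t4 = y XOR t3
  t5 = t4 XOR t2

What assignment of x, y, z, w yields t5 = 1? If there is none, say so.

t5 = t4 XOR t2 must be 1, so t4 and t2 differ.
Check with x=1 y=0 z=0 w=0:
t1 = w XOR z = 0 XOR 0 = 0
t2 = NOT t1 = NOT 0 = 1
t3 = t2 XOR x = 1 XOR 1 = 0
t4 = y XOR t3 = 0 XOR 0 = 0
t5 = t4 XOR t2 = 0 XOR 1 = 1
So t5 = 1 as required.

x=1 y=0 z=0 w=0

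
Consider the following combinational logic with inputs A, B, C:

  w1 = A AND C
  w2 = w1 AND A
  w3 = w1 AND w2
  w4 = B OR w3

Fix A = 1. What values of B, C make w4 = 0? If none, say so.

Check with A = 1 and B=0, C=0:
w1 = A AND C = 1 AND 0 = 0
w2 = w1 AND A = 0 AND 1 = 0
w3 = w1 AND w2 = 0 AND 0 = 0
w4 = B OR w3 = 0 OR 0 = 0
So w4 = 0.

B=0 C=0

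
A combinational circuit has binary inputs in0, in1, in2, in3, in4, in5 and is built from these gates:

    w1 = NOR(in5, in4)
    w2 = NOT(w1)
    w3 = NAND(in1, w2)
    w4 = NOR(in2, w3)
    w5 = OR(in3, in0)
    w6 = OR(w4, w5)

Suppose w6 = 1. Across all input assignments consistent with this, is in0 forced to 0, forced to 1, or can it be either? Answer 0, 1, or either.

Both values of in0 occur among assignments with w6 = 1:
  in0=0: in0=0, in1=0, in2=0, in3=1, in4=0, in5=0
  in0=1: in0=1, in1=0, in2=0, in3=0, in4=0, in5=0

either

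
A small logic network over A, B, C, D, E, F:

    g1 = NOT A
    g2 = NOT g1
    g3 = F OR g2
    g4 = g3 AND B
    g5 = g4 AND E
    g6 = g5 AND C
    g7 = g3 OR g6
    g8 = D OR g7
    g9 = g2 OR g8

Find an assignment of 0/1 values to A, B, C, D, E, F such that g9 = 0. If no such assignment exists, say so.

g9 = g2 OR g8 must be 0, so both g2 = 0 and g8 = 0.
g2 = NOT g1 must be 0, so g1 = 1.
Check with A=0, B=1, C=0, D=0, E=1, F=0:
g1 = NOT A = NOT 0 = 1
g2 = NOT g1 = NOT 1 = 0
g3 = F OR g2 = 0 OR 0 = 0
g4 = g3 AND B = 0 AND 1 = 0
g5 = g4 AND E = 0 AND 1 = 0
g6 = g5 AND C = 0 AND 0 = 0
g7 = g3 OR g6 = 0 OR 0 = 0
g8 = D OR g7 = 0 OR 0 = 0
g9 = g2 OR g8 = 0 OR 0 = 0
So g9 = 0 as required.

A=0, B=1, C=0, D=0, E=1, F=0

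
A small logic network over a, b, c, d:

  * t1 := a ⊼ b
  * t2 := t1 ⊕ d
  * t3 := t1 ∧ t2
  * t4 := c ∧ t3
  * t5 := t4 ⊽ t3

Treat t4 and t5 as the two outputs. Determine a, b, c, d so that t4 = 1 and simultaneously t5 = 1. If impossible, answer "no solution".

no solution exists

Across all 16 input combinations, none give both t4 = 1 and t5 = 1.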